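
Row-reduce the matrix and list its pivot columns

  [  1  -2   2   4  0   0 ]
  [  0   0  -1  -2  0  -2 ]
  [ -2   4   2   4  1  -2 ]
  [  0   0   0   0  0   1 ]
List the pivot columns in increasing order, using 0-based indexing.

Add 2 times ρ1 to ρ3.
  [ 1  -2   2   4  0   0 ]
  [ 0   0  -1  -2  0  -2 ]
  [ 0   0   6  12  1  -2 ]
  [ 0   0   0   0  0   1 ]
Multiply ρ2 by -1.
  [ 1  -2  2   4  0   0 ]
  [ 0   0  1   2  0   2 ]
  [ 0   0  6  12  1  -2 ]
  [ 0   0  0   0  0   1 ]
Subtract 6 times ρ2 from ρ3.
  [ 1  -2  2  4  0    0 ]
  [ 0   0  1  2  0    2 ]
  [ 0   0  0  0  1  -14 ]
  [ 0   0  0  0  0    1 ]
Add 14 times ρ4 to ρ3.
  [ 1  -2  2  4  0  0 ]
  [ 0   0  1  2  0  2 ]
  [ 0   0  0  0  1  0 ]
  [ 0   0  0  0  0  1 ]
Subtract 2 times ρ4 from ρ2.
  [ 1  -2  2  4  0  0 ]
  [ 0   0  1  2  0  0 ]
  [ 0   0  0  0  1  0 ]
  [ 0   0  0  0  0  1 ]
Subtract 2 times ρ2 from ρ1.
  [ 1  -2  0  0  0  0 ]
  [ 0   0  1  2  0  0 ]
  [ 0   0  0  0  1  0 ]
  [ 0   0  0  0  0  1 ]
Pivot columns are the columns containing a leading 1.

0, 2, 4, 5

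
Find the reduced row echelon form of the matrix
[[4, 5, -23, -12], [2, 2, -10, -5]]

Multiply R1 by 1/4.
  [ 1  5/4  -23/4  -3 ]
  [ 2    2    -10  -5 ]
Subtract 2 times R1 from R2.
  [ 1   5/4  -23/4  -3 ]
  [ 0  -1/2    3/2   1 ]
Multiply R2 by -2.
  [ 1  5/4  -23/4  -3 ]
  [ 0    1     -3  -2 ]
Subtract 5/4 times R2 from R1.
  [ 1  0  -2  -1/2 ]
  [ 0  1  -3    -2 ]

[[1, 0, -2, -1/2], [0, 1, -3, -2]]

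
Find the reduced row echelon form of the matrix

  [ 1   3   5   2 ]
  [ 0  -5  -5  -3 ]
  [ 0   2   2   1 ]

[[1, 0, 2, 0], [0, 1, 1, 0], [0, 0, 0, 1]]

R2 ← -1/5·R2
  [ 1  3  5    2 ]
  [ 0  1  1  3/5 ]
  [ 0  2  2    1 ]
R3 ← R3 − 2·R2
  [ 1  3  5     2 ]
  [ 0  1  1   3/5 ]
  [ 0  0  0  -1/5 ]
R3 ← -5·R3
  [ 1  3  5    2 ]
  [ 0  1  1  3/5 ]
  [ 0  0  0    1 ]
R2 ← R2 − 3/5·R3
  [ 1  3  5  2 ]
  [ 0  1  1  0 ]
  [ 0  0  0  1 ]
R1 ← R1 − 2·R3
  [ 1  3  5  0 ]
  [ 0  1  1  0 ]
  [ 0  0  0  1 ]
R1 ← R1 − 3·R2
  [ 1  0  2  0 ]
  [ 0  1  1  0 ]
  [ 0  0  0  1 ]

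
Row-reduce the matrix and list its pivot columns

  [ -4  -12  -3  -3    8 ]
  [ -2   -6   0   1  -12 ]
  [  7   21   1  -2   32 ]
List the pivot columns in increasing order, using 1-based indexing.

1, 3, 4

Multiply R1 by -1/4.
Add 2 times R1 to R2.
Subtract 7 times R1 from R3.
Multiply R2 by 2/3.
Add 17/4 times R2 to R3.
Multiply R3 by -6.
Subtract 5/3 times R3 from R2.
Subtract 3/4 times R3 from R1.
Subtract 3/4 times R2 from R1.
Pivot columns are the columns containing a leading 1.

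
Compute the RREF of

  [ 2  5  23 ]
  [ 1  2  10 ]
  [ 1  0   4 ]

R1 := 1/2·R1
R2 := R2 − R1
R3 := R3 − R1
R2 := -2·R2
R3 := R3 + 5/2·R2
R1 := R1 − 5/2·R2

[[1, 0, 4], [0, 1, 3], [0, 0, 0]]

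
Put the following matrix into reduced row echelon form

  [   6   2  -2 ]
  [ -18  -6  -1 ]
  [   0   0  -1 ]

[[1, 1/3, 0], [0, 0, 1], [0, 0, 0]]

r1 → 1/6·r1
r2 → r2 + 18·r1
r2 → -1/7·r2
r3 → r3 + r2
r1 → r1 + 1/3·r2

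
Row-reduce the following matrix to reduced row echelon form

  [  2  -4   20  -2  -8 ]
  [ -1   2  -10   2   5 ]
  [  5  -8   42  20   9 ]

R1 -> 1/2·R1
  [  1  -2   10  -1  -4 ]
  [ -1   2  -10   2   5 ]
  [  5  -8   42  20   9 ]
R2 -> R2 + R1
  [ 1  -2  10  -1  -4 ]
  [ 0   0   0   1   1 ]
  [ 5  -8  42  20   9 ]
R3 -> R3 − 5·R1
  [ 1  -2  10  -1  -4 ]
  [ 0   0   0   1   1 ]
  [ 0   2  -8  25  29 ]
R2 <-> R3
  [ 1  -2  10  -1  -4 ]
  [ 0   2  -8  25  29 ]
  [ 0   0   0   1   1 ]
R2 -> 1/2·R2
  [ 1  -2  10    -1    -4 ]
  [ 0   1  -4  25/2  29/2 ]
  [ 0   0   0     1     1 ]
R2 -> R2 − 25/2·R3
  [ 1  -2  10  -1  -4 ]
  [ 0   1  -4   0   2 ]
  [ 0   0   0   1   1 ]
R1 -> R1 + R3
  [ 1  -2  10  0  -3 ]
  [ 0   1  -4  0   2 ]
  [ 0   0   0  1   1 ]
R1 -> R1 + 2·R2
  [ 1  0   2  0  1 ]
  [ 0  1  -4  0  2 ]
  [ 0  0   0  1  1 ]

[[1, 0, 2, 0, 1], [0, 1, -4, 0, 2], [0, 0, 0, 1, 1]]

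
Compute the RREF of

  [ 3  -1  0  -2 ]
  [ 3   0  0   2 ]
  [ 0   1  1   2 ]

R1 → 1/3·R1
R2 → R2 − 3·R1
R3 → R3 − R2
R1 → R1 + 1/3·R2

[[1, 0, 0, 2/3], [0, 1, 0, 4], [0, 0, 1, -2]]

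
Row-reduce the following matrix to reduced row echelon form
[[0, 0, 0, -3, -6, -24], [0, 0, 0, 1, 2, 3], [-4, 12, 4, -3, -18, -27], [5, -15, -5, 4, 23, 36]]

[[1, -3, -1, 0, 3, 0], [0, 0, 0, 1, 2, 0], [0, 0, 0, 0, 0, 1], [0, 0, 0, 0, 0, 0]]

Swap ρ1 and ρ3.
  [ -4   12   4  -3  -18  -27 ]
  [  0    0   0   1    2    3 ]
  [  0    0   0  -3   -6  -24 ]
  [  5  -15  -5   4   23   36 ]
Multiply ρ1 by -1/4.
  [ 1   -3  -1  3/4  9/2  27/4 ]
  [ 0    0   0    1    2     3 ]
  [ 0    0   0   -3   -6   -24 ]
  [ 5  -15  -5    4   23    36 ]
Subtract 5 times ρ1 from ρ4.
  [ 1  -3  -1  3/4  9/2  27/4 ]
  [ 0   0   0    1    2     3 ]
  [ 0   0   0   -3   -6   -24 ]
  [ 0   0   0  1/4  1/2   9/4 ]
Add 3 times ρ2 to ρ3.
  [ 1  -3  -1  3/4  9/2  27/4 ]
  [ 0   0   0    1    2     3 ]
  [ 0   0   0    0    0   -15 ]
  [ 0   0   0  1/4  1/2   9/4 ]
Subtract 1/4 times ρ2 from ρ4.
  [ 1  -3  -1  3/4  9/2  27/4 ]
  [ 0   0   0    1    2     3 ]
  [ 0   0   0    0    0   -15 ]
  [ 0   0   0    0    0   3/2 ]
Multiply ρ3 by -1/15.
  [ 1  -3  -1  3/4  9/2  27/4 ]
  [ 0   0   0    1    2     3 ]
  [ 0   0   0    0    0     1 ]
  [ 0   0   0    0    0   3/2 ]
Subtract 3/2 times ρ3 from ρ4.
  [ 1  -3  -1  3/4  9/2  27/4 ]
  [ 0   0   0    1    2     3 ]
  [ 0   0   0    0    0     1 ]
  [ 0   0   0    0    0     0 ]
Subtract 3 times ρ3 from ρ2.
  [ 1  -3  -1  3/4  9/2  27/4 ]
  [ 0   0   0    1    2     0 ]
  [ 0   0   0    0    0     1 ]
  [ 0   0   0    0    0     0 ]
Subtract 27/4 times ρ3 from ρ1.
  [ 1  -3  -1  3/4  9/2  0 ]
  [ 0   0   0    1    2  0 ]
  [ 0   0   0    0    0  1 ]
  [ 0   0   0    0    0  0 ]
Subtract 3/4 times ρ2 from ρ1.
  [ 1  -3  -1  0  3  0 ]
  [ 0   0   0  1  2  0 ]
  [ 0   0   0  0  0  1 ]
  [ 0   0   0  0  0  0 ]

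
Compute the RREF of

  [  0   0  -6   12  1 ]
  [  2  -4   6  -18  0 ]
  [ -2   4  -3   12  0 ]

[[1, -2, 0, -3, 0], [0, 0, 1, -2, 0], [0, 0, 0, 0, 1]]

R1 <=> R2
  [  2  -4   6  -18  0 ]
  [  0   0  -6   12  1 ]
  [ -2   4  -3   12  0 ]
R1 := 1/2·R1
  [  1  -2   3  -9  0 ]
  [  0   0  -6  12  1 ]
  [ -2   4  -3  12  0 ]
R3 := R3 + 2·R1
  [ 1  -2   3  -9  0 ]
  [ 0   0  -6  12  1 ]
  [ 0   0   3  -6  0 ]
R2 := -1/6·R2
  [ 1  -2  3  -9     0 ]
  [ 0   0  1  -2  -1/6 ]
  [ 0   0  3  -6     0 ]
R3 := R3 − 3·R2
  [ 1  -2  3  -9     0 ]
  [ 0   0  1  -2  -1/6 ]
  [ 0   0  0   0   1/2 ]
R3 := 2·R3
  [ 1  -2  3  -9     0 ]
  [ 0   0  1  -2  -1/6 ]
  [ 0   0  0   0     1 ]
R2 := R2 + 1/6·R3
  [ 1  -2  3  -9  0 ]
  [ 0   0  1  -2  0 ]
  [ 0   0  0   0  1 ]
R1 := R1 − 3·R2
  [ 1  -2  0  -3  0 ]
  [ 0   0  1  -2  0 ]
  [ 0   0  0   0  1 ]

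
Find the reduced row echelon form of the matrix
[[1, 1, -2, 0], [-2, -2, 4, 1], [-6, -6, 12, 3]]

[[1, 1, -2, 0], [0, 0, 0, 1], [0, 0, 0, 0]]

ρ2 -> ρ2 + 2·ρ1
ρ3 -> ρ3 + 6·ρ1
ρ3 -> ρ3 − 3·ρ2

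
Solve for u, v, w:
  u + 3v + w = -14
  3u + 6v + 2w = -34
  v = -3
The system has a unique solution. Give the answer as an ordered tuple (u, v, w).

(-6, -3, 1)

Form the augmented matrix and row-reduce:
  [ 1  3  1  |  -14 ]
  [ 3  6  2  |  -34 ]
  [ 0  1  0  |   -3 ]
ρ2 → ρ2 − 3·ρ1
  [ 1   3   1  |  -14 ]
  [ 0  -3  -1  |    8 ]
  [ 0   1   0  |   -3 ]
ρ2 → -1/3·ρ2
  [ 1  3    1  |   -14 ]
  [ 0  1  1/3  |  -8/3 ]
  [ 0  1    0  |    -3 ]
ρ3 → ρ3 − ρ2
  [ 1  3     1  |   -14 ]
  [ 0  1   1/3  |  -8/3 ]
  [ 0  0  -1/3  |  -1/3 ]
ρ3 → -3·ρ3
  [ 1  3    1  |   -14 ]
  [ 0  1  1/3  |  -8/3 ]
  [ 0  0    1  |     1 ]
ρ2 → ρ2 − 1/3·ρ3
  [ 1  3  1  |  -14 ]
  [ 0  1  0  |   -3 ]
  [ 0  0  1  |    1 ]
ρ1 → ρ1 − ρ3
  [ 1  3  0  |  -15 ]
  [ 0  1  0  |   -3 ]
  [ 0  0  1  |    1 ]
ρ1 → ρ1 − 3·ρ2
  [ 1  0  0  |  -6 ]
  [ 0  1  0  |  -3 ]
  [ 0  0  1  |   1 ]
Reading off the last column: u = -6, v = -3, w = 1.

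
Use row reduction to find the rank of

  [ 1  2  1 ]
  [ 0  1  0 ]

Subtract 2 times r2 from r1.
  [ 1  0  1 ]
  [ 0  1  0 ]
The reduced form has 2 nonzero rows.

rank = 2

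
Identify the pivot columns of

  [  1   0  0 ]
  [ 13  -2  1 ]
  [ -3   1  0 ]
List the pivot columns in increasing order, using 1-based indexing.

1, 2, 3

ρ2 -> ρ2 − 13·ρ1
  [  1   0  0 ]
  [  0  -2  1 ]
  [ -3   1  0 ]
ρ3 -> ρ3 + 3·ρ1
  [ 1   0  0 ]
  [ 0  -2  1 ]
  [ 0   1  0 ]
ρ2 -> -1/2·ρ2
  [ 1  0     0 ]
  [ 0  1  -1/2 ]
  [ 0  1     0 ]
ρ3 -> ρ3 − ρ2
  [ 1  0     0 ]
  [ 0  1  -1/2 ]
  [ 0  0   1/2 ]
ρ3 -> 2·ρ3
  [ 1  0     0 ]
  [ 0  1  -1/2 ]
  [ 0  0     1 ]
ρ2 -> ρ2 + 1/2·ρ3
  [ 1  0  0 ]
  [ 0  1  0 ]
  [ 0  0  1 ]
Pivot columns are the columns containing a leading 1.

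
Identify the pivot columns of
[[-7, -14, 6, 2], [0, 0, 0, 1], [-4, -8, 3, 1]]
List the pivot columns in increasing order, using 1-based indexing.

1, 3, 4

r1 -> -1/7·r1
  [  1   2  -6/7  -2/7 ]
  [  0   0     0     1 ]
  [ -4  -8     3     1 ]
r3 -> r3 + 4·r1
  [ 1  2  -6/7  -2/7 ]
  [ 0  0     0     1 ]
  [ 0  0  -3/7  -1/7 ]
r2 <=> r3
  [ 1  2  -6/7  -2/7 ]
  [ 0  0  -3/7  -1/7 ]
  [ 0  0     0     1 ]
r2 -> -7/3·r2
  [ 1  2  -6/7  -2/7 ]
  [ 0  0     1   1/3 ]
  [ 0  0     0     1 ]
r2 -> r2 − 1/3·r3
  [ 1  2  -6/7  -2/7 ]
  [ 0  0     1     0 ]
  [ 0  0     0     1 ]
r1 -> r1 + 2/7·r3
  [ 1  2  -6/7  0 ]
  [ 0  0     1  0 ]
  [ 0  0     0  1 ]
r1 -> r1 + 6/7·r2
  [ 1  2  0  0 ]
  [ 0  0  1  0 ]
  [ 0  0  0  1 ]
Pivot columns are the columns containing a leading 1.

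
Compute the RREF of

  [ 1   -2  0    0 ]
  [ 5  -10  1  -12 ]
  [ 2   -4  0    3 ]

R2 ← R2 − 5·R1
  [ 1  -2  0    0 ]
  [ 0   0  1  -12 ]
  [ 2  -4  0    3 ]
R3 ← R3 − 2·R1
  [ 1  -2  0    0 ]
  [ 0   0  1  -12 ]
  [ 0   0  0    3 ]
R3 ← 1/3·R3
  [ 1  -2  0    0 ]
  [ 0   0  1  -12 ]
  [ 0   0  0    1 ]
R2 ← R2 + 12·R3
  [ 1  -2  0  0 ]
  [ 0   0  1  0 ]
  [ 0   0  0  1 ]

[[1, -2, 0, 0], [0, 0, 1, 0], [0, 0, 0, 1]]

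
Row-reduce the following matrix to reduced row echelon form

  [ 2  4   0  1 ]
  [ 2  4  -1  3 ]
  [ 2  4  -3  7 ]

Multiply ρ1 by 1/2.
  [ 1  2   0  1/2 ]
  [ 2  4  -1    3 ]
  [ 2  4  -3    7 ]
Subtract 2 times ρ1 from ρ2.
  [ 1  2   0  1/2 ]
  [ 0  0  -1    2 ]
  [ 2  4  -3    7 ]
Subtract 2 times ρ1 from ρ3.
  [ 1  2   0  1/2 ]
  [ 0  0  -1    2 ]
  [ 0  0  -3    6 ]
Multiply ρ2 by -1.
  [ 1  2   0  1/2 ]
  [ 0  0   1   -2 ]
  [ 0  0  -3    6 ]
Add 3 times ρ2 to ρ3.
  [ 1  2  0  1/2 ]
  [ 0  0  1   -2 ]
  [ 0  0  0    0 ]

[[1, 2, 0, 1/2], [0, 0, 1, -2], [0, 0, 0, 0]]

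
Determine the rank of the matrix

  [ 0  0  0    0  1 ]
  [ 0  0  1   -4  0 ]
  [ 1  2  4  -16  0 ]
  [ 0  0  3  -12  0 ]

Swap R1 and R3.
  [ 1  2  4  -16  0 ]
  [ 0  0  1   -4  0 ]
  [ 0  0  0    0  1 ]
  [ 0  0  3  -12  0 ]
Subtract 3 times R2 from R4.
  [ 1  2  4  -16  0 ]
  [ 0  0  1   -4  0 ]
  [ 0  0  0    0  1 ]
  [ 0  0  0    0  0 ]
Subtract 4 times R2 from R1.
  [ 1  2  0   0  0 ]
  [ 0  0  1  -4  0 ]
  [ 0  0  0   0  1 ]
  [ 0  0  0   0  0 ]
The reduced form has 3 nonzero rows.

rank = 3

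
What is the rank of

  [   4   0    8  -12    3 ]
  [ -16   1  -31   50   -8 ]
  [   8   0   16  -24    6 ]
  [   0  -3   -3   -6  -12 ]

rank = 2

Multiply ρ1 by 1/4.
  [   1   0    2   -3  3/4 ]
  [ -16   1  -31   50   -8 ]
  [   8   0   16  -24    6 ]
  [   0  -3   -3   -6  -12 ]
Add 16 times ρ1 to ρ2.
  [ 1   0   2   -3  3/4 ]
  [ 0   1   1    2    4 ]
  [ 8   0  16  -24    6 ]
  [ 0  -3  -3   -6  -12 ]
Subtract 8 times ρ1 from ρ3.
  [ 1   0   2  -3  3/4 ]
  [ 0   1   1   2    4 ]
  [ 0   0   0   0    0 ]
  [ 0  -3  -3  -6  -12 ]
Add 3 times ρ2 to ρ4.
  [ 1  0  2  -3  3/4 ]
  [ 0  1  1   2    4 ]
  [ 0  0  0   0    0 ]
  [ 0  0  0   0    0 ]
The reduced form has 2 nonzero rows.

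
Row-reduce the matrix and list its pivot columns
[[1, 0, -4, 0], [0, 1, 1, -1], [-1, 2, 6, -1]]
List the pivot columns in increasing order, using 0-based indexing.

R3 ← R3 + R1
R3 ← R3 − 2·R2
R2 ← R2 + R3
Pivot columns are the columns containing a leading 1.

0, 1, 3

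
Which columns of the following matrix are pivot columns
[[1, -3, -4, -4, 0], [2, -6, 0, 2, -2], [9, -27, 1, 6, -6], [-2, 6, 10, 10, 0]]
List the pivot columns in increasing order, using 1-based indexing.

R2 ← R2 − 2·R1
  [  1   -3  -4  -4   0 ]
  [  0    0   8  10  -2 ]
  [  9  -27   1   6  -6 ]
  [ -2    6  10  10   0 ]
R3 ← R3 − 9·R1
  [  1  -3  -4  -4   0 ]
  [  0   0   8  10  -2 ]
  [  0   0  37  42  -6 ]
  [ -2   6  10  10   0 ]
R4 ← R4 + 2·R1
  [ 1  -3  -4  -4   0 ]
  [ 0   0   8  10  -2 ]
  [ 0   0  37  42  -6 ]
  [ 0   0   2   2   0 ]
R2 ← 1/8·R2
  [ 1  -3  -4   -4     0 ]
  [ 0   0   1  5/4  -1/4 ]
  [ 0   0  37   42    -6 ]
  [ 0   0   2    2     0 ]
R3 ← R3 − 37·R2
  [ 1  -3  -4     -4     0 ]
  [ 0   0   1    5/4  -1/4 ]
  [ 0   0   0  -17/4  13/4 ]
  [ 0   0   2      2     0 ]
R4 ← R4 − 2·R2
  [ 1  -3  -4     -4     0 ]
  [ 0   0   1    5/4  -1/4 ]
  [ 0   0   0  -17/4  13/4 ]
  [ 0   0   0   -1/2   1/2 ]
R3 ← -4/17·R3
  [ 1  -3  -4    -4       0 ]
  [ 0   0   1   5/4    -1/4 ]
  [ 0   0   0     1  -13/17 ]
  [ 0   0   0  -1/2     1/2 ]
R4 ← R4 + 1/2·R3
  [ 1  -3  -4   -4       0 ]
  [ 0   0   1  5/4    -1/4 ]
  [ 0   0   0    1  -13/17 ]
  [ 0   0   0    0    2/17 ]
R4 ← 17/2·R4
  [ 1  -3  -4   -4       0 ]
  [ 0   0   1  5/4    -1/4 ]
  [ 0   0   0    1  -13/17 ]
  [ 0   0   0    0       1 ]
R3 ← R3 + 13/17·R4
  [ 1  -3  -4   -4     0 ]
  [ 0   0   1  5/4  -1/4 ]
  [ 0   0   0    1     0 ]
  [ 0   0   0    0     1 ]
R2 ← R2 + 1/4·R4
  [ 1  -3  -4   -4  0 ]
  [ 0   0   1  5/4  0 ]
  [ 0   0   0    1  0 ]
  [ 0   0   0    0  1 ]
R2 ← R2 − 5/4·R3
  [ 1  -3  -4  -4  0 ]
  [ 0   0   1   0  0 ]
  [ 0   0   0   1  0 ]
  [ 0   0   0   0  1 ]
R1 ← R1 + 4·R3
  [ 1  -3  -4  0  0 ]
  [ 0   0   1  0  0 ]
  [ 0   0   0  1  0 ]
  [ 0   0   0  0  1 ]
R1 ← R1 + 4·R2
  [ 1  -3  0  0  0 ]
  [ 0   0  1  0  0 ]
  [ 0   0  0  1  0 ]
  [ 0   0  0  0  1 ]
Pivot columns are the columns containing a leading 1.

1, 3, 4, 5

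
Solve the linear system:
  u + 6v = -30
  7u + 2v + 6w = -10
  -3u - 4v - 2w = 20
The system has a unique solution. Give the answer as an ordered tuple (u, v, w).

(0, -5, 0)

Form the augmented matrix and row-reduce:
  [  1   6   0  |  -30 ]
  [  7   2   6  |  -10 ]
  [ -3  -4  -2  |   20 ]
R2 := R2 − 7·R1
  [  1    6   0  |  -30 ]
  [  0  -40   6  |  200 ]
  [ -3   -4  -2  |   20 ]
R3 := R3 + 3·R1
  [ 1    6   0  |  -30 ]
  [ 0  -40   6  |  200 ]
  [ 0   14  -2  |  -70 ]
R2 := -1/40·R2
  [ 1   6      0  |  -30 ]
  [ 0   1  -3/20  |   -5 ]
  [ 0  14     -2  |  -70 ]
R3 := R3 − 14·R2
  [ 1  6      0  |  -30 ]
  [ 0  1  -3/20  |   -5 ]
  [ 0  0   1/10  |    0 ]
R3 := 10·R3
  [ 1  6      0  |  -30 ]
  [ 0  1  -3/20  |   -5 ]
  [ 0  0      1  |    0 ]
R2 := R2 + 3/20·R3
  [ 1  6  0  |  -30 ]
  [ 0  1  0  |   -5 ]
  [ 0  0  1  |    0 ]
R1 := R1 − 6·R2
  [ 1  0  0  |   0 ]
  [ 0  1  0  |  -5 ]
  [ 0  0  1  |   0 ]
Reading off the last column: u = 0, v = -5, w = 0.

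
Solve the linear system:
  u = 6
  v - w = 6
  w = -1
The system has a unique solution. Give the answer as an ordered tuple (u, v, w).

(6, 5, -1)

Form the augmented matrix and row-reduce:
  [ 1  0   0  |   6 ]
  [ 0  1  -1  |   6 ]
  [ 0  0   1  |  -1 ]
R2 → R2 + R3
  [ 1  0  0  |   6 ]
  [ 0  1  0  |   5 ]
  [ 0  0  1  |  -1 ]
Reading off the last column: u = 6, v = 5, w = -1.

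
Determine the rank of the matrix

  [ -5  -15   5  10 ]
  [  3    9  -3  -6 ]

rank = 1

R1 → -1/5·R1
  [ 1  3  -1  -2 ]
  [ 3  9  -3  -6 ]
R2 → R2 − 3·R1
  [ 1  3  -1  -2 ]
  [ 0  0   0   0 ]
The reduced form has 1 nonzero row.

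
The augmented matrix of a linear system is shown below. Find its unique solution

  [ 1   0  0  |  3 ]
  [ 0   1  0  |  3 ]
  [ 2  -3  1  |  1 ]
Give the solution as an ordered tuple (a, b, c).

ρ3 ← ρ3 − 2·ρ1
  [ 1   0  0  |   3 ]
  [ 0   1  0  |   3 ]
  [ 0  -3  1  |  -5 ]
ρ3 ← ρ3 + 3·ρ2
  [ 1  0  0  |  3 ]
  [ 0  1  0  |  3 ]
  [ 0  0  1  |  4 ]
Reading off the last column: a = 3, b = 3, c = 4.

(3, 3, 4)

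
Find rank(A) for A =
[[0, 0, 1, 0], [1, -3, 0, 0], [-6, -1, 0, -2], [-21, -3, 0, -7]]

rank = 4

r1 <=> r2
  [   1  -3  0   0 ]
  [   0   0  1   0 ]
  [  -6  -1  0  -2 ]
  [ -21  -3  0  -7 ]
r3 ← r3 + 6·r1
  [   1   -3  0   0 ]
  [   0    0  1   0 ]
  [   0  -19  0  -2 ]
  [ -21   -3  0  -7 ]
r4 ← r4 + 21·r1
  [ 1   -3  0   0 ]
  [ 0    0  1   0 ]
  [ 0  -19  0  -2 ]
  [ 0  -66  0  -7 ]
r2 <=> r3
  [ 1   -3  0   0 ]
  [ 0  -19  0  -2 ]
  [ 0    0  1   0 ]
  [ 0  -66  0  -7 ]
r2 ← -1/19·r2
  [ 1   -3  0     0 ]
  [ 0    1  0  2/19 ]
  [ 0    0  1     0 ]
  [ 0  -66  0    -7 ]
r4 ← r4 + 66·r2
  [ 1  -3  0      0 ]
  [ 0   1  0   2/19 ]
  [ 0   0  1      0 ]
  [ 0   0  0  -1/19 ]
r4 ← -19·r4
  [ 1  -3  0     0 ]
  [ 0   1  0  2/19 ]
  [ 0   0  1     0 ]
  [ 0   0  0     1 ]
r2 ← r2 − 2/19·r4
  [ 1  -3  0  0 ]
  [ 0   1  0  0 ]
  [ 0   0  1  0 ]
  [ 0   0  0  1 ]
r1 ← r1 + 3·r2
  [ 1  0  0  0 ]
  [ 0  1  0  0 ]
  [ 0  0  1  0 ]
  [ 0  0  0  1 ]
The reduced form has 4 nonzero rows.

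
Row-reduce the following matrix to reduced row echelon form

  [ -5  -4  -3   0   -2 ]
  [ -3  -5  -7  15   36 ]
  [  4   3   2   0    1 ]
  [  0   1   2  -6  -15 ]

[[1, 0, -1, 0, -2], [0, 1, 2, 0, 3], [0, 0, 0, 1, 3], [0, 0, 0, 0, 0]]

R1 := -1/5·R1
  [  1  4/5  3/5   0  2/5 ]
  [ -3   -5   -7  15   36 ]
  [  4    3    2   0    1 ]
  [  0    1    2  -6  -15 ]
R2 := R2 + 3·R1
  [ 1    4/5    3/5   0    2/5 ]
  [ 0  -13/5  -26/5  15  186/5 ]
  [ 4      3      2   0      1 ]
  [ 0      1      2  -6    -15 ]
R3 := R3 − 4·R1
  [ 1    4/5    3/5   0    2/5 ]
  [ 0  -13/5  -26/5  15  186/5 ]
  [ 0   -1/5   -2/5   0   -3/5 ]
  [ 0      1      2  -6    -15 ]
R2 := -5/13·R2
  [ 1   4/5   3/5       0      2/5 ]
  [ 0     1     2  -75/13  -186/13 ]
  [ 0  -1/5  -2/5       0     -3/5 ]
  [ 0     1     2      -6      -15 ]
R3 := R3 + 1/5·R2
  [ 1  4/5  3/5       0      2/5 ]
  [ 0    1    2  -75/13  -186/13 ]
  [ 0    0    0  -15/13   -45/13 ]
  [ 0    1    2      -6      -15 ]
R4 := R4 − R2
  [ 1  4/5  3/5       0      2/5 ]
  [ 0    1    2  -75/13  -186/13 ]
  [ 0    0    0  -15/13   -45/13 ]
  [ 0    0    0   -3/13    -9/13 ]
R3 := -13/15·R3
  [ 1  4/5  3/5       0      2/5 ]
  [ 0    1    2  -75/13  -186/13 ]
  [ 0    0    0       1        3 ]
  [ 0    0    0   -3/13    -9/13 ]
R4 := R4 + 3/13·R3
  [ 1  4/5  3/5       0      2/5 ]
  [ 0    1    2  -75/13  -186/13 ]
  [ 0    0    0       1        3 ]
  [ 0    0    0       0        0 ]
R2 := R2 + 75/13·R3
  [ 1  4/5  3/5  0  2/5 ]
  [ 0    1    2  0    3 ]
  [ 0    0    0  1    3 ]
  [ 0    0    0  0    0 ]
R1 := R1 − 4/5·R2
  [ 1  0  -1  0  -2 ]
  [ 0  1   2  0   3 ]
  [ 0  0   0  1   3 ]
  [ 0  0   0  0   0 ]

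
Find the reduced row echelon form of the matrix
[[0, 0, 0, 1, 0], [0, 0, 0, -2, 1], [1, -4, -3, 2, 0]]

r1 <-> r3
  [ 1  -4  -3   2  0 ]
  [ 0   0   0  -2  1 ]
  [ 0   0   0   1  0 ]
r2 -> -1/2·r2
  [ 1  -4  -3  2     0 ]
  [ 0   0   0  1  -1/2 ]
  [ 0   0   0  1     0 ]
r3 -> r3 − r2
  [ 1  -4  -3  2     0 ]
  [ 0   0   0  1  -1/2 ]
  [ 0   0   0  0   1/2 ]
r3 -> 2·r3
  [ 1  -4  -3  2     0 ]
  [ 0   0   0  1  -1/2 ]
  [ 0   0   0  0     1 ]
r2 -> r2 + 1/2·r3
  [ 1  -4  -3  2  0 ]
  [ 0   0   0  1  0 ]
  [ 0   0   0  0  1 ]
r1 -> r1 − 2·r2
  [ 1  -4  -3  0  0 ]
  [ 0   0   0  1  0 ]
  [ 0   0   0  0  1 ]

[[1, -4, -3, 0, 0], [0, 0, 0, 1, 0], [0, 0, 0, 0, 1]]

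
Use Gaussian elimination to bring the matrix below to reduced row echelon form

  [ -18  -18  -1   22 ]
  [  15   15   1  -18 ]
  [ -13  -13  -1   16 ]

[[1, 1, 0, 0], [0, 0, 1, 0], [0, 0, 0, 1]]

R1 := -1/18·R1
  [   1    1  1/18  -11/9 ]
  [  15   15     1    -18 ]
  [ -13  -13    -1     16 ]
R2 := R2 − 15·R1
  [   1    1  1/18  -11/9 ]
  [   0    0   1/6    1/3 ]
  [ -13  -13    -1     16 ]
R3 := R3 + 13·R1
  [ 1  1   1/18  -11/9 ]
  [ 0  0    1/6    1/3 ]
  [ 0  0  -5/18    1/9 ]
R2 := 6·R2
  [ 1  1   1/18  -11/9 ]
  [ 0  0      1      2 ]
  [ 0  0  -5/18    1/9 ]
R3 := R3 + 5/18·R2
  [ 1  1  1/18  -11/9 ]
  [ 0  0     1      2 ]
  [ 0  0     0    2/3 ]
R3 := 3/2·R3
  [ 1  1  1/18  -11/9 ]
  [ 0  0     1      2 ]
  [ 0  0     0      1 ]
R2 := R2 − 2·R3
  [ 1  1  1/18  -11/9 ]
  [ 0  0     1      0 ]
  [ 0  0     0      1 ]
R1 := R1 + 11/9·R3
  [ 1  1  1/18  0 ]
  [ 0  0     1  0 ]
  [ 0  0     0  1 ]
R1 := R1 − 1/18·R2
  [ 1  1  0  0 ]
  [ 0  0  1  0 ]
  [ 0  0  0  1 ]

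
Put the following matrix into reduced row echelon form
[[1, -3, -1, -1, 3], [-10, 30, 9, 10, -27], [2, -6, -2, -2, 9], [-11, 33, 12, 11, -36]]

Add 10 times R1 to R2.
  [   1  -3  -1  -1    3 ]
  [   0   0  -1   0    3 ]
  [   2  -6  -2  -2    9 ]
  [ -11  33  12  11  -36 ]
Subtract 2 times R1 from R3.
  [   1  -3  -1  -1    3 ]
  [   0   0  -1   0    3 ]
  [   0   0   0   0    3 ]
  [ -11  33  12  11  -36 ]
Add 11 times R1 to R4.
  [ 1  -3  -1  -1   3 ]
  [ 0   0  -1   0   3 ]
  [ 0   0   0   0   3 ]
  [ 0   0   1   0  -3 ]
Multiply R2 by -1.
  [ 1  -3  -1  -1   3 ]
  [ 0   0   1   0  -3 ]
  [ 0   0   0   0   3 ]
  [ 0   0   1   0  -3 ]
Subtract R2 from R4.
  [ 1  -3  -1  -1   3 ]
  [ 0   0   1   0  -3 ]
  [ 0   0   0   0   3 ]
  [ 0   0   0   0   0 ]
Multiply R3 by 1/3.
  [ 1  -3  -1  -1   3 ]
  [ 0   0   1   0  -3 ]
  [ 0   0   0   0   1 ]
  [ 0   0   0   0   0 ]
Add 3 times R3 to R2.
  [ 1  -3  -1  -1  3 ]
  [ 0   0   1   0  0 ]
  [ 0   0   0   0  1 ]
  [ 0   0   0   0  0 ]
Subtract 3 times R3 from R1.
  [ 1  -3  -1  -1  0 ]
  [ 0   0   1   0  0 ]
  [ 0   0   0   0  1 ]
  [ 0   0   0   0  0 ]
Add R2 to R1.
  [ 1  -3  0  -1  0 ]
  [ 0   0  1   0  0 ]
  [ 0   0  0   0  1 ]
  [ 0   0  0   0  0 ]

[[1, -3, 0, -1, 0], [0, 0, 1, 0, 0], [0, 0, 0, 0, 1], [0, 0, 0, 0, 0]]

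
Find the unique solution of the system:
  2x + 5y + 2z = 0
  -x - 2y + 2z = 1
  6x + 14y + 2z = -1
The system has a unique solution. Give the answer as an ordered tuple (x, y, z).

Form the augmented matrix and row-reduce:
  [  2   5  2  |   0 ]
  [ -1  -2  2  |   1 ]
  [  6  14  2  |  -1 ]
R1 → 1/2·R1
R2 → R2 + R1
R3 → R3 − 6·R1
R2 → 2·R2
R3 → R3 + R2
R3 → 1/2·R3
R2 → R2 − 6·R3
R1 → R1 − R3
R1 → R1 − 5/2·R2
Reading off the last column: x = 2, y = -1, z = 1/2.

(2, -1, 1/2)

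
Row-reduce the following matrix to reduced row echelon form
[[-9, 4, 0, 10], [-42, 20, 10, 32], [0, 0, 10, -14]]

[[1, 0, 0, -4/3], [0, 1, 0, -1/2], [0, 0, 1, -7/5]]

R1 → -1/9·R1
  [   1  -4/9   0  -10/9 ]
  [ -42    20  10     32 ]
  [   0     0  10    -14 ]
R2 → R2 + 42·R1
  [ 1  -4/9   0  -10/9 ]
  [ 0   4/3  10  -44/3 ]
  [ 0     0  10    -14 ]
R2 → 3/4·R2
  [ 1  -4/9     0  -10/9 ]
  [ 0     1  15/2    -11 ]
  [ 0     0    10    -14 ]
R3 → 1/10·R3
  [ 1  -4/9     0  -10/9 ]
  [ 0     1  15/2    -11 ]
  [ 0     0     1   -7/5 ]
R2 → R2 − 15/2·R3
  [ 1  -4/9  0  -10/9 ]
  [ 0     1  0   -1/2 ]
  [ 0     0  1   -7/5 ]
R1 → R1 + 4/9·R2
  [ 1  0  0  -4/3 ]
  [ 0  1  0  -1/2 ]
  [ 0  0  1  -7/5 ]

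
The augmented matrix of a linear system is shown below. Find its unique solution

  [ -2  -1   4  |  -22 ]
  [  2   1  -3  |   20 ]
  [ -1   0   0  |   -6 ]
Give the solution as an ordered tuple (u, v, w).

R1 → -1/2·R1
  [  1  1/2  -2  |  11 ]
  [  2    1  -3  |  20 ]
  [ -1    0   0  |  -6 ]
R2 → R2 − 2·R1
  [  1  1/2  -2  |  11 ]
  [  0    0   1  |  -2 ]
  [ -1    0   0  |  -6 ]
R3 → R3 + R1
  [ 1  1/2  -2  |  11 ]
  [ 0    0   1  |  -2 ]
  [ 0  1/2  -2  |   5 ]
R2 ↔ R3
  [ 1  1/2  -2  |  11 ]
  [ 0  1/2  -2  |   5 ]
  [ 0    0   1  |  -2 ]
R2 → 2·R2
  [ 1  1/2  -2  |  11 ]
  [ 0    1  -4  |  10 ]
  [ 0    0   1  |  -2 ]
R2 → R2 + 4·R3
  [ 1  1/2  -2  |  11 ]
  [ 0    1   0  |   2 ]
  [ 0    0   1  |  -2 ]
R1 → R1 + 2·R3
  [ 1  1/2  0  |   7 ]
  [ 0    1  0  |   2 ]
  [ 0    0  1  |  -2 ]
R1 → R1 − 1/2·R2
  [ 1  0  0  |   6 ]
  [ 0  1  0  |   2 ]
  [ 0  0  1  |  -2 ]
Reading off the last column: u = 6, v = 2, w = -2.

(6, 2, -2)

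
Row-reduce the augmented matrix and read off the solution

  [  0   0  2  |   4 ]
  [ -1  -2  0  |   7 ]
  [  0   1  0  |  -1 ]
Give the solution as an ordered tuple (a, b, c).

R1 ↔ R2
R1 := -1·R1
R2 ↔ R3
R3 := 1/2·R3
R1 := R1 − 2·R2
Reading off the last column: a = -5, b = -1, c = 2.

(-5, -1, 2)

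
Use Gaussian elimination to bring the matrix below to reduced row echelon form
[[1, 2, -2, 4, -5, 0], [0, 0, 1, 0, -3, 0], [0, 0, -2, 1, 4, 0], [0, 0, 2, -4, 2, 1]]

[[1, 2, 0, 0, -3, 0], [0, 0, 1, 0, -3, 0], [0, 0, 0, 1, -2, 0], [0, 0, 0, 0, 0, 1]]

Add 2 times ρ2 to ρ3.
  [ 1  2  -2   4  -5  0 ]
  [ 0  0   1   0  -3  0 ]
  [ 0  0   0   1  -2  0 ]
  [ 0  0   2  -4   2  1 ]
Subtract 2 times ρ2 from ρ4.
  [ 1  2  -2   4  -5  0 ]
  [ 0  0   1   0  -3  0 ]
  [ 0  0   0   1  -2  0 ]
  [ 0  0   0  -4   8  1 ]
Add 4 times ρ3 to ρ4.
  [ 1  2  -2  4  -5  0 ]
  [ 0  0   1  0  -3  0 ]
  [ 0  0   0  1  -2  0 ]
  [ 0  0   0  0   0  1 ]
Subtract 4 times ρ3 from ρ1.
  [ 1  2  -2  0   3  0 ]
  [ 0  0   1  0  -3  0 ]
  [ 0  0   0  1  -2  0 ]
  [ 0  0   0  0   0  1 ]
Add 2 times ρ2 to ρ1.
  [ 1  2  0  0  -3  0 ]
  [ 0  0  1  0  -3  0 ]
  [ 0  0  0  1  -2  0 ]
  [ 0  0  0  0   0  1 ]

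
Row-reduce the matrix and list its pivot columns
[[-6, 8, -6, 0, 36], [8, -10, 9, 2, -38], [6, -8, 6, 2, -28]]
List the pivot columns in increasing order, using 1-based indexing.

ρ1 -> -1/6·ρ1
ρ2 -> ρ2 − 8·ρ1
ρ3 -> ρ3 − 6·ρ1
ρ2 -> 3/2·ρ2
ρ3 -> 1/2·ρ3
ρ2 -> ρ2 − 3·ρ3
ρ1 -> ρ1 + 4/3·ρ2
Pivot columns are the columns containing a leading 1.

1, 2, 4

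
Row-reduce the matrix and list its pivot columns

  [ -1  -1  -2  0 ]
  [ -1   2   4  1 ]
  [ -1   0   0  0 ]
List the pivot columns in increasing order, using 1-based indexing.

r1 → -1·r1
  [  1  1  2  0 ]
  [ -1  2  4  1 ]
  [ -1  0  0  0 ]
r2 → r2 + r1
  [  1  1  2  0 ]
  [  0  3  6  1 ]
  [ -1  0  0  0 ]
r3 → r3 + r1
  [ 1  1  2  0 ]
  [ 0  3  6  1 ]
  [ 0  1  2  0 ]
r2 → 1/3·r2
  [ 1  1  2    0 ]
  [ 0  1  2  1/3 ]
  [ 0  1  2    0 ]
r3 → r3 − r2
  [ 1  1  2     0 ]
  [ 0  1  2   1/3 ]
  [ 0  0  0  -1/3 ]
r3 → -3·r3
  [ 1  1  2    0 ]
  [ 0  1  2  1/3 ]
  [ 0  0  0    1 ]
r2 → r2 − 1/3·r3
  [ 1  1  2  0 ]
  [ 0  1  2  0 ]
  [ 0  0  0  1 ]
r1 → r1 − r2
  [ 1  0  0  0 ]
  [ 0  1  2  0 ]
  [ 0  0  0  1 ]
Pivot columns are the columns containing a leading 1.

1, 2, 4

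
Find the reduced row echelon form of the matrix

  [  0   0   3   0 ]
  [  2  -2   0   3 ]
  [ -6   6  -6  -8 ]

[[1, -1, 0, 0], [0, 0, 1, 0], [0, 0, 0, 1]]

R1 <=> R2
  [  2  -2   0   3 ]
  [  0   0   3   0 ]
  [ -6   6  -6  -8 ]
R1 -> 1/2·R1
  [  1  -1   0  3/2 ]
  [  0   0   3    0 ]
  [ -6   6  -6   -8 ]
R3 -> R3 + 6·R1
  [ 1  -1   0  3/2 ]
  [ 0   0   3    0 ]
  [ 0   0  -6    1 ]
R2 -> 1/3·R2
  [ 1  -1   0  3/2 ]
  [ 0   0   1    0 ]
  [ 0   0  -6    1 ]
R3 -> R3 + 6·R2
  [ 1  -1  0  3/2 ]
  [ 0   0  1    0 ]
  [ 0   0  0    1 ]
R1 -> R1 − 3/2·R3
  [ 1  -1  0  0 ]
  [ 0   0  1  0 ]
  [ 0   0  0  1 ]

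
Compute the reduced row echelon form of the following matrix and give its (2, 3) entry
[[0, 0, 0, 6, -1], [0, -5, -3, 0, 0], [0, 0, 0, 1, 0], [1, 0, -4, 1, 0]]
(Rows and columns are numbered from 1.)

Swap r1 and r4.
  [ 1   0  -4  1   0 ]
  [ 0  -5  -3  0   0 ]
  [ 0   0   0  1   0 ]
  [ 0   0   0  6  -1 ]
Multiply r2 by -1/5.
  [ 1  0   -4  1   0 ]
  [ 0  1  3/5  0   0 ]
  [ 0  0    0  1   0 ]
  [ 0  0    0  6  -1 ]
Subtract 6 times r3 from r4.
  [ 1  0   -4  1   0 ]
  [ 0  1  3/5  0   0 ]
  [ 0  0    0  1   0 ]
  [ 0  0    0  0  -1 ]
Multiply r4 by -1.
  [ 1  0   -4  1  0 ]
  [ 0  1  3/5  0  0 ]
  [ 0  0    0  1  0 ]
  [ 0  0    0  0  1 ]
Subtract r3 from r1.
  [ 1  0   -4  0  0 ]
  [ 0  1  3/5  0  0 ]
  [ 0  0    0  1  0 ]
  [ 0  0    0  0  1 ]

3/5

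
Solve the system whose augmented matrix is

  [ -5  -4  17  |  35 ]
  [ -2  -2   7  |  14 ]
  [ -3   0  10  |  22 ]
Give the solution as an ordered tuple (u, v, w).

(-4, 1/2, 1)

R1 ← -1/5·R1
  [  1  4/5  -17/5  |  -7 ]
  [ -2   -2      7  |  14 ]
  [ -3    0     10  |  22 ]
R2 ← R2 + 2·R1
  [  1   4/5  -17/5  |  -7 ]
  [  0  -2/5    1/5  |   0 ]
  [ -3     0     10  |  22 ]
R3 ← R3 + 3·R1
  [ 1   4/5  -17/5  |  -7 ]
  [ 0  -2/5    1/5  |   0 ]
  [ 0  12/5   -1/5  |   1 ]
R2 ← -5/2·R2
  [ 1   4/5  -17/5  |  -7 ]
  [ 0     1   -1/2  |   0 ]
  [ 0  12/5   -1/5  |   1 ]
R3 ← R3 − 12/5·R2
  [ 1  4/5  -17/5  |  -7 ]
  [ 0    1   -1/2  |   0 ]
  [ 0    0      1  |   1 ]
R2 ← R2 + 1/2·R3
  [ 1  4/5  -17/5  |   -7 ]
  [ 0    1      0  |  1/2 ]
  [ 0    0      1  |    1 ]
R1 ← R1 + 17/5·R3
  [ 1  4/5  0  |  -18/5 ]
  [ 0    1  0  |    1/2 ]
  [ 0    0  1  |      1 ]
R1 ← R1 − 4/5·R2
  [ 1  0  0  |   -4 ]
  [ 0  1  0  |  1/2 ]
  [ 0  0  1  |    1 ]
Reading off the last column: u = -4, v = 1/2, w = 1.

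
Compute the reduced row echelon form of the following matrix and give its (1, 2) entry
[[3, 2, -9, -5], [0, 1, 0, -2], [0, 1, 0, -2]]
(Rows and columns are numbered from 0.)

ρ1 := 1/3·ρ1
  [ 1  2/3  -3  -5/3 ]
  [ 0    1   0    -2 ]
  [ 0    1   0    -2 ]
ρ3 := ρ3 − ρ2
  [ 1  2/3  -3  -5/3 ]
  [ 0    1   0    -2 ]
  [ 0    0   0     0 ]
ρ1 := ρ1 − 2/3·ρ2
  [ 1  0  -3  -1/3 ]
  [ 0  1   0    -2 ]
  [ 0  0   0     0 ]

0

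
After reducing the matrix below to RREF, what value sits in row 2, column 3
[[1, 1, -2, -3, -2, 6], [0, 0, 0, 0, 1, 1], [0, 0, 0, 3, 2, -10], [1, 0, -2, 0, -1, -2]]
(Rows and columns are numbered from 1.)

r4 ← r4 − r1
  [ 1   1  -2  -3  -2    6 ]
  [ 0   0   0   0   1    1 ]
  [ 0   0   0   3   2  -10 ]
  [ 0  -1   0   3   1   -8 ]
r2 <=> r4
  [ 1   1  -2  -3  -2    6 ]
  [ 0  -1   0   3   1   -8 ]
  [ 0   0   0   3   2  -10 ]
  [ 0   0   0   0   1    1 ]
r2 ← -1·r2
  [ 1  1  -2  -3  -2    6 ]
  [ 0  1   0  -3  -1    8 ]
  [ 0  0   0   3   2  -10 ]
  [ 0  0   0   0   1    1 ]
r3 ← 1/3·r3
  [ 1  1  -2  -3   -2      6 ]
  [ 0  1   0  -3   -1      8 ]
  [ 0  0   0   1  2/3  -10/3 ]
  [ 0  0   0   0    1      1 ]
r3 ← r3 − 2/3·r4
  [ 1  1  -2  -3  -2   6 ]
  [ 0  1   0  -3  -1   8 ]
  [ 0  0   0   1   0  -4 ]
  [ 0  0   0   0   1   1 ]
r2 ← r2 + r4
  [ 1  1  -2  -3  -2   6 ]
  [ 0  1   0  -3   0   9 ]
  [ 0  0   0   1   0  -4 ]
  [ 0  0   0   0   1   1 ]
r1 ← r1 + 2·r4
  [ 1  1  -2  -3  0   8 ]
  [ 0  1   0  -3  0   9 ]
  [ 0  0   0   1  0  -4 ]
  [ 0  0   0   0  1   1 ]
r2 ← r2 + 3·r3
  [ 1  1  -2  -3  0   8 ]
  [ 0  1   0   0  0  -3 ]
  [ 0  0   0   1  0  -4 ]
  [ 0  0   0   0  1   1 ]
r1 ← r1 + 3·r3
  [ 1  1  -2  0  0  -4 ]
  [ 0  1   0  0  0  -3 ]
  [ 0  0   0  1  0  -4 ]
  [ 0  0   0  0  1   1 ]
r1 ← r1 − r2
  [ 1  0  -2  0  0  -1 ]
  [ 0  1   0  0  0  -3 ]
  [ 0  0   0  1  0  -4 ]
  [ 0  0   0  0  1   1 ]

0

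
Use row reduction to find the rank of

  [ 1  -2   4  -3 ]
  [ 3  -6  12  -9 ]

R2 := R2 − 3·R1
  [ 1  -2  4  -3 ]
  [ 0   0  0   0 ]
The reduced form has 1 nonzero row.

rank = 1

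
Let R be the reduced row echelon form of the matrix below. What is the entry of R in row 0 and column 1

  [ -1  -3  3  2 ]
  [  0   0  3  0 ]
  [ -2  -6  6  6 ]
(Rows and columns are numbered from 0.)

3

R1 -> -1·R1
  [  1   3  -3  -2 ]
  [  0   0   3   0 ]
  [ -2  -6   6   6 ]
R3 -> R3 + 2·R1
  [ 1  3  -3  -2 ]
  [ 0  0   3   0 ]
  [ 0  0   0   2 ]
R2 -> 1/3·R2
  [ 1  3  -3  -2 ]
  [ 0  0   1   0 ]
  [ 0  0   0   2 ]
R3 -> 1/2·R3
  [ 1  3  -3  -2 ]
  [ 0  0   1   0 ]
  [ 0  0   0   1 ]
R1 -> R1 + 2·R3
  [ 1  3  -3  0 ]
  [ 0  0   1  0 ]
  [ 0  0   0  1 ]
R1 -> R1 + 3·R2
  [ 1  3  0  0 ]
  [ 0  0  1  0 ]
  [ 0  0  0  1 ]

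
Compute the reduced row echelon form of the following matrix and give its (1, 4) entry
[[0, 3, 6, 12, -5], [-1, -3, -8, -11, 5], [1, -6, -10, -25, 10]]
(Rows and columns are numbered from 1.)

-1

ρ1 <=> ρ2
  [ -1  -3   -8  -11   5 ]
  [  0   3    6   12  -5 ]
  [  1  -6  -10  -25  10 ]
ρ1 → -1·ρ1
  [ 1   3    8   11  -5 ]
  [ 0   3    6   12  -5 ]
  [ 1  -6  -10  -25  10 ]
ρ3 → ρ3 − ρ1
  [ 1   3    8   11  -5 ]
  [ 0   3    6   12  -5 ]
  [ 0  -9  -18  -36  15 ]
ρ2 → 1/3·ρ2
  [ 1   3    8   11    -5 ]
  [ 0   1    2    4  -5/3 ]
  [ 0  -9  -18  -36    15 ]
ρ3 → ρ3 + 9·ρ2
  [ 1  3  8  11    -5 ]
  [ 0  1  2   4  -5/3 ]
  [ 0  0  0   0     0 ]
ρ1 → ρ1 − 3·ρ2
  [ 1  0  2  -1     0 ]
  [ 0  1  2   4  -5/3 ]
  [ 0  0  0   0     0 ]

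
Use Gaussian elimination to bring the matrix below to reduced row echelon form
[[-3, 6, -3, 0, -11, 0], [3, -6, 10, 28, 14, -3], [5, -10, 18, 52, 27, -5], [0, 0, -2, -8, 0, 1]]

ρ1 ← -1/3·ρ1
  [ 1   -2   1   0  11/3   0 ]
  [ 3   -6  10  28    14  -3 ]
  [ 5  -10  18  52    27  -5 ]
  [ 0    0  -2  -8     0   1 ]
ρ2 ← ρ2 − 3·ρ1
  [ 1   -2   1   0  11/3   0 ]
  [ 0    0   7  28     3  -3 ]
  [ 5  -10  18  52    27  -5 ]
  [ 0    0  -2  -8     0   1 ]
ρ3 ← ρ3 − 5·ρ1
  [ 1  -2   1   0  11/3   0 ]
  [ 0   0   7  28     3  -3 ]
  [ 0   0  13  52  26/3  -5 ]
  [ 0   0  -2  -8     0   1 ]
ρ2 ← 1/7·ρ2
  [ 1  -2   1   0  11/3     0 ]
  [ 0   0   1   4   3/7  -3/7 ]
  [ 0   0  13  52  26/3    -5 ]
  [ 0   0  -2  -8     0     1 ]
ρ3 ← ρ3 − 13·ρ2
  [ 1  -2   1   0   11/3     0 ]
  [ 0   0   1   4    3/7  -3/7 ]
  [ 0   0   0   0  65/21   4/7 ]
  [ 0   0  -2  -8      0     1 ]
ρ4 ← ρ4 + 2·ρ2
  [ 1  -2  1  0   11/3     0 ]
  [ 0   0  1  4    3/7  -3/7 ]
  [ 0   0  0  0  65/21   4/7 ]
  [ 0   0  0  0    6/7   1/7 ]
ρ3 ← 21/65·ρ3
  [ 1  -2  1  0  11/3      0 ]
  [ 0   0  1  4   3/7   -3/7 ]
  [ 0   0  0  0     1  12/65 ]
  [ 0   0  0  0   6/7    1/7 ]
ρ4 ← ρ4 − 6/7·ρ3
  [ 1  -2  1  0  11/3      0 ]
  [ 0   0  1  4   3/7   -3/7 ]
  [ 0   0  0  0     1  12/65 ]
  [ 0   0  0  0     0  -1/65 ]
ρ4 ← -65·ρ4
  [ 1  -2  1  0  11/3      0 ]
  [ 0   0  1  4   3/7   -3/7 ]
  [ 0   0  0  0     1  12/65 ]
  [ 0   0  0  0     0      1 ]
ρ3 ← ρ3 − 12/65·ρ4
  [ 1  -2  1  0  11/3     0 ]
  [ 0   0  1  4   3/7  -3/7 ]
  [ 0   0  0  0     1     0 ]
  [ 0   0  0  0     0     1 ]
ρ2 ← ρ2 + 3/7·ρ4
  [ 1  -2  1  0  11/3  0 ]
  [ 0   0  1  4   3/7  0 ]
  [ 0   0  0  0     1  0 ]
  [ 0   0  0  0     0  1 ]
ρ2 ← ρ2 − 3/7·ρ3
  [ 1  -2  1  0  11/3  0 ]
  [ 0   0  1  4     0  0 ]
  [ 0   0  0  0     1  0 ]
  [ 0   0  0  0     0  1 ]
ρ1 ← ρ1 − 11/3·ρ3
  [ 1  -2  1  0  0  0 ]
  [ 0   0  1  4  0  0 ]
  [ 0   0  0  0  1  0 ]
  [ 0   0  0  0  0  1 ]
ρ1 ← ρ1 − ρ2
  [ 1  -2  0  -4  0  0 ]
  [ 0   0  1   4  0  0 ]
  [ 0   0  0   0  1  0 ]
  [ 0   0  0   0  0  1 ]

[[1, -2, 0, -4, 0, 0], [0, 0, 1, 4, 0, 0], [0, 0, 0, 0, 1, 0], [0, 0, 0, 0, 0, 1]]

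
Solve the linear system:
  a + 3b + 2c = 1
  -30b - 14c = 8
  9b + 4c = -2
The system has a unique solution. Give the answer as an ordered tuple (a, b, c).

(3, 2/3, -2)

Form the augmented matrix and row-reduce:
  [ 1    3    2  |   1 ]
  [ 0  -30  -14  |   8 ]
  [ 0    9    4  |  -2 ]
Multiply r2 by -1/30.
Subtract 9 times r2 from r3.
Multiply r3 by -5.
Subtract 7/15 times r3 from r2.
Subtract 2 times r3 from r1.
Subtract 3 times r2 from r1.
Reading off the last column: a = 3, b = 2/3, c = -2.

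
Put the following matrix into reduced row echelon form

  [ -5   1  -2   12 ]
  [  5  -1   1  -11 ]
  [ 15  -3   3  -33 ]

r1 ← -1/5·r1
  [  1  -1/5  2/5  -12/5 ]
  [  5    -1    1    -11 ]
  [ 15    -3    3    -33 ]
r2 ← r2 − 5·r1
  [  1  -1/5  2/5  -12/5 ]
  [  0     0   -1      1 ]
  [ 15    -3    3    -33 ]
r3 ← r3 − 15·r1
  [ 1  -1/5  2/5  -12/5 ]
  [ 0     0   -1      1 ]
  [ 0     0   -3      3 ]
r2 ← -1·r2
  [ 1  -1/5  2/5  -12/5 ]
  [ 0     0    1     -1 ]
  [ 0     0   -3      3 ]
r3 ← r3 + 3·r2
  [ 1  -1/5  2/5  -12/5 ]
  [ 0     0    1     -1 ]
  [ 0     0    0      0 ]
r1 ← r1 − 2/5·r2
  [ 1  -1/5  0  -2 ]
  [ 0     0  1  -1 ]
  [ 0     0  0   0 ]

[[1, -1/5, 0, -2], [0, 0, 1, -1], [0, 0, 0, 0]]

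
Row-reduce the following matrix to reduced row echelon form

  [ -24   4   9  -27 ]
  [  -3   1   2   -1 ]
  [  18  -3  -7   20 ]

[[1, 0, 0, 2], [0, 1, 0, 3], [0, 0, 1, 1]]

r1 -> -1/24·r1
  [  1  -1/6  -3/8  9/8 ]
  [ -3     1     2   -1 ]
  [ 18    -3    -7   20 ]
r2 -> r2 + 3·r1
  [  1  -1/6  -3/8   9/8 ]
  [  0   1/2   7/8  19/8 ]
  [ 18    -3    -7    20 ]
r3 -> r3 − 18·r1
  [ 1  -1/6  -3/8   9/8 ]
  [ 0   1/2   7/8  19/8 ]
  [ 0     0  -1/4  -1/4 ]
r2 -> 2·r2
  [ 1  -1/6  -3/8   9/8 ]
  [ 0     1   7/4  19/4 ]
  [ 0     0  -1/4  -1/4 ]
r3 -> -4·r3
  [ 1  -1/6  -3/8   9/8 ]
  [ 0     1   7/4  19/4 ]
  [ 0     0     1     1 ]
r2 -> r2 − 7/4·r3
  [ 1  -1/6  -3/8  9/8 ]
  [ 0     1     0    3 ]
  [ 0     0     1    1 ]
r1 -> r1 + 3/8·r3
  [ 1  -1/6  0  3/2 ]
  [ 0     1  0    3 ]
  [ 0     0  1    1 ]
r1 -> r1 + 1/6·r2
  [ 1  0  0  2 ]
  [ 0  1  0  3 ]
  [ 0  0  1  1 ]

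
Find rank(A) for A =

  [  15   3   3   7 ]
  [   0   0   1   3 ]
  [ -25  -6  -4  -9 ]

R1 -> 1/15·R1
  [   1  1/5  1/5  7/15 ]
  [   0    0    1     3 ]
  [ -25   -6   -4    -9 ]
R3 -> R3 + 25·R1
  [ 1  1/5  1/5  7/15 ]
  [ 0    0    1     3 ]
  [ 0   -1    1   8/3 ]
R2 ↔ R3
  [ 1  1/5  1/5  7/15 ]
  [ 0   -1    1   8/3 ]
  [ 0    0    1     3 ]
R2 -> -1·R2
  [ 1  1/5  1/5  7/15 ]
  [ 0    1   -1  -8/3 ]
  [ 0    0    1     3 ]
R2 -> R2 + R3
  [ 1  1/5  1/5  7/15 ]
  [ 0    1    0   1/3 ]
  [ 0    0    1     3 ]
R1 -> R1 − 1/5·R3
  [ 1  1/5  0  -2/15 ]
  [ 0    1  0    1/3 ]
  [ 0    0  1      3 ]
R1 -> R1 − 1/5·R2
  [ 1  0  0  -1/5 ]
  [ 0  1  0   1/3 ]
  [ 0  0  1     3 ]
The reduced form has 3 nonzero rows.

rank = 3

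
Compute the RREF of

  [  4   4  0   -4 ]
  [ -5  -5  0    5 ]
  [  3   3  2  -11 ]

[[1, 1, 0, -1], [0, 0, 1, -4], [0, 0, 0, 0]]

R1 -> 1/4·R1
  [  1   1  0   -1 ]
  [ -5  -5  0    5 ]
  [  3   3  2  -11 ]
R2 -> R2 + 5·R1
  [ 1  1  0   -1 ]
  [ 0  0  0    0 ]
  [ 3  3  2  -11 ]
R3 -> R3 − 3·R1
  [ 1  1  0  -1 ]
  [ 0  0  0   0 ]
  [ 0  0  2  -8 ]
R2 <=> R3
  [ 1  1  0  -1 ]
  [ 0  0  2  -8 ]
  [ 0  0  0   0 ]
R2 -> 1/2·R2
  [ 1  1  0  -1 ]
  [ 0  0  1  -4 ]
  [ 0  0  0   0 ]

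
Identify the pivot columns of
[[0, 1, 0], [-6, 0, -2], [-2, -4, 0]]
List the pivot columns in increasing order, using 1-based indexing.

1, 2, 3

ρ1 ↔ ρ2
  [ -6   0  -2 ]
  [  0   1   0 ]
  [ -2  -4   0 ]
ρ1 ← -1/6·ρ1
  [  1   0  1/3 ]
  [  0   1    0 ]
  [ -2  -4    0 ]
ρ3 ← ρ3 + 2·ρ1
  [ 1   0  1/3 ]
  [ 0   1    0 ]
  [ 0  -4  2/3 ]
ρ3 ← ρ3 + 4·ρ2
  [ 1  0  1/3 ]
  [ 0  1    0 ]
  [ 0  0  2/3 ]
ρ3 ← 3/2·ρ3
  [ 1  0  1/3 ]
  [ 0  1    0 ]
  [ 0  0    1 ]
ρ1 ← ρ1 − 1/3·ρ3
  [ 1  0  0 ]
  [ 0  1  0 ]
  [ 0  0  1 ]
Pivot columns are the columns containing a leading 1.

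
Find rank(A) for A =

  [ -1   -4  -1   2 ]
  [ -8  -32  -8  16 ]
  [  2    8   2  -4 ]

ρ1 -> -1·ρ1
  [  1    4   1  -2 ]
  [ -8  -32  -8  16 ]
  [  2    8   2  -4 ]
ρ2 -> ρ2 + 8·ρ1
  [ 1  4  1  -2 ]
  [ 0  0  0   0 ]
  [ 2  8  2  -4 ]
ρ3 -> ρ3 − 2·ρ1
  [ 1  4  1  -2 ]
  [ 0  0  0   0 ]
  [ 0  0  0   0 ]
The reduced form has 1 nonzero row.

rank = 1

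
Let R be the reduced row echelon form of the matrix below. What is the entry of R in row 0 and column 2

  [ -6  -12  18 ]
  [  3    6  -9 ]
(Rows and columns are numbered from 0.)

ρ1 -> -1/6·ρ1
  [ 1  2  -3 ]
  [ 3  6  -9 ]
ρ2 -> ρ2 − 3·ρ1
  [ 1  2  -3 ]
  [ 0  0   0 ]

-3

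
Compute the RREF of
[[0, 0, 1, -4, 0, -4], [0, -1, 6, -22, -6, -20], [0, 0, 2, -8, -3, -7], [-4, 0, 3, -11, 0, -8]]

[[1, 0, 0, -1/4, 0, -1], [0, 1, 0, -2, 0, -2], [0, 0, 1, -4, 0, -4], [0, 0, 0, 0, 1, -1/3]]

R1 <=> R4
R1 → -1/4·R1
R2 → -1·R2
R3 → 1/2·R3
R4 → R4 − R3
R4 → 2/3·R4
R3 → R3 + 3/2·R4
R2 → R2 − 6·R4
R2 → R2 + 6·R3
R1 → R1 + 3/4·R3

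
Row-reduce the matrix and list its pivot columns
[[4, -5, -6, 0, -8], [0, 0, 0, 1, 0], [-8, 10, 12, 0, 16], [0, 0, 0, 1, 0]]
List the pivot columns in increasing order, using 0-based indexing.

0, 3

Multiply R1 by 1/4.
  [  1  -5/4  -3/2  0  -2 ]
  [  0     0     0  1   0 ]
  [ -8    10    12  0  16 ]
  [  0     0     0  1   0 ]
Add 8 times R1 to R3.
  [ 1  -5/4  -3/2  0  -2 ]
  [ 0     0     0  1   0 ]
  [ 0     0     0  0   0 ]
  [ 0     0     0  1   0 ]
Subtract R2 from R4.
  [ 1  -5/4  -3/2  0  -2 ]
  [ 0     0     0  1   0 ]
  [ 0     0     0  0   0 ]
  [ 0     0     0  0   0 ]
Pivot columns are the columns containing a leading 1.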